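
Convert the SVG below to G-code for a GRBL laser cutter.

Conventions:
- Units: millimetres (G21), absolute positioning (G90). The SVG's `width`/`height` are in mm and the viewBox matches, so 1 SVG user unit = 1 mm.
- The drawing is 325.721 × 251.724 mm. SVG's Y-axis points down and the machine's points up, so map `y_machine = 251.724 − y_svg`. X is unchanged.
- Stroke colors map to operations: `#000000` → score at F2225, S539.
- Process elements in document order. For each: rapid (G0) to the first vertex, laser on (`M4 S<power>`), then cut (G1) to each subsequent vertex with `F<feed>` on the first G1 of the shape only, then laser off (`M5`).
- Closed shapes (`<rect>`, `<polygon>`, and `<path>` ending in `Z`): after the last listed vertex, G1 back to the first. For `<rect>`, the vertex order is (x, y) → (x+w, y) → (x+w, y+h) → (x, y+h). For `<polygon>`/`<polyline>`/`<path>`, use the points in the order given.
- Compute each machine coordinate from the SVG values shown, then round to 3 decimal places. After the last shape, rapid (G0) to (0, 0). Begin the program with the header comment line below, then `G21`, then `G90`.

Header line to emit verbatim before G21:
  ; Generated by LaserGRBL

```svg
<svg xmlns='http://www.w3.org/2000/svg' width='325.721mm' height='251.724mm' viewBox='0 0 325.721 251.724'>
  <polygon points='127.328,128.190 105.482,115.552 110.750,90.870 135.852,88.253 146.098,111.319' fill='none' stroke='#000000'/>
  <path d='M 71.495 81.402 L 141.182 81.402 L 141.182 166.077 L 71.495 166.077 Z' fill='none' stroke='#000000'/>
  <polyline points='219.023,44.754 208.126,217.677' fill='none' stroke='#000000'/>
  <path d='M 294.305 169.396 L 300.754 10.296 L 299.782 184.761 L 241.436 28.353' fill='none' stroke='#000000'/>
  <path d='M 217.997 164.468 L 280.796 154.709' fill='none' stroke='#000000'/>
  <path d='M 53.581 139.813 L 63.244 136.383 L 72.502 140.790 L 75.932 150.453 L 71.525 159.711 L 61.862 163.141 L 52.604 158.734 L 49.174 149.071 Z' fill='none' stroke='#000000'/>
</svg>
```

; Generated by LaserGRBL
G21
G90
G0 X127.328 Y123.534
M4 S539
G1 X105.482 Y136.172 F2225
G1 X110.750 Y160.854
G1 X135.852 Y163.471
G1 X146.098 Y140.405
G1 X127.328 Y123.534
M5
G0 X71.495 Y170.322
M4 S539
G1 X141.182 Y170.322 F2225
G1 X141.182 Y85.647
G1 X71.495 Y85.647
G1 X71.495 Y170.322
M5
G0 X219.023 Y206.970
M4 S539
G1 X208.126 Y34.047 F2225
M5
G0 X294.305 Y82.328
M4 S539
G1 X300.754 Y241.428 F2225
G1 X299.782 Y66.963
G1 X241.436 Y223.371
M5
G0 X217.997 Y87.256
M4 S539
G1 X280.796 Y97.015 F2225
M5
G0 X53.581 Y111.911
M4 S539
G1 X63.244 Y115.341 F2225
G1 X72.502 Y110.934
G1 X75.932 Y101.271
G1 X71.525 Y92.013
G1 X61.862 Y88.583
G1 X52.604 Y92.990
G1 X49.174 Y102.653
G1 X53.581 Y111.911
M5
G0 X0.000 Y0.000

viewBox `0 0 325.721 251.724` with mm width/height → 1 unit = 1 mm. Flip: y_m = 251.724 − y_svg.

**Shape 1** — `<polygon>` regular polygon, stroke `#000000` → score (S539, F2225). Machine vertices: (127.328,123.534) → (105.482,136.172) → (110.750,160.854) → (135.852,163.471) → (146.098,140.405) → (127.328,123.534). Closed: final G1 returns to the first vertex.

**Shape 2** — `<path>` rectangle, stroke `#000000` → score (S539, F2225). Machine vertices: (71.495,170.322) → (141.182,170.322) → (141.182,85.647) → (71.495,85.647) → (71.495,170.322). Closed: final G1 returns to the first vertex.

**Shape 3** — `<polyline>` line segment, stroke `#000000` → score (S539, F2225). Machine vertices: (219.023,206.970) → (208.126,34.047). Open path.

**Shape 4** — `<path>` open polyline, stroke `#000000` → score (S539, F2225). Machine vertices: (294.305,82.328) → (300.754,241.428) → (299.782,66.963) → (241.436,223.371). Open path.

**Shape 5** — `<path>` line segment, stroke `#000000` → score (S539, F2225). Machine vertices: (217.997,87.256) → (280.796,97.015). Open path.

**Shape 6** — `<path>` regular polygon, stroke `#000000` → score (S539, F2225). Machine vertices: (53.581,111.911) → (63.244,115.341) → (72.502,110.934) → (75.932,101.271) → (71.525,92.013) → (61.862,88.583) → (52.604,92.990) → (49.174,102.653) → (53.581,111.911). Closed: final G1 returns to the first vertex.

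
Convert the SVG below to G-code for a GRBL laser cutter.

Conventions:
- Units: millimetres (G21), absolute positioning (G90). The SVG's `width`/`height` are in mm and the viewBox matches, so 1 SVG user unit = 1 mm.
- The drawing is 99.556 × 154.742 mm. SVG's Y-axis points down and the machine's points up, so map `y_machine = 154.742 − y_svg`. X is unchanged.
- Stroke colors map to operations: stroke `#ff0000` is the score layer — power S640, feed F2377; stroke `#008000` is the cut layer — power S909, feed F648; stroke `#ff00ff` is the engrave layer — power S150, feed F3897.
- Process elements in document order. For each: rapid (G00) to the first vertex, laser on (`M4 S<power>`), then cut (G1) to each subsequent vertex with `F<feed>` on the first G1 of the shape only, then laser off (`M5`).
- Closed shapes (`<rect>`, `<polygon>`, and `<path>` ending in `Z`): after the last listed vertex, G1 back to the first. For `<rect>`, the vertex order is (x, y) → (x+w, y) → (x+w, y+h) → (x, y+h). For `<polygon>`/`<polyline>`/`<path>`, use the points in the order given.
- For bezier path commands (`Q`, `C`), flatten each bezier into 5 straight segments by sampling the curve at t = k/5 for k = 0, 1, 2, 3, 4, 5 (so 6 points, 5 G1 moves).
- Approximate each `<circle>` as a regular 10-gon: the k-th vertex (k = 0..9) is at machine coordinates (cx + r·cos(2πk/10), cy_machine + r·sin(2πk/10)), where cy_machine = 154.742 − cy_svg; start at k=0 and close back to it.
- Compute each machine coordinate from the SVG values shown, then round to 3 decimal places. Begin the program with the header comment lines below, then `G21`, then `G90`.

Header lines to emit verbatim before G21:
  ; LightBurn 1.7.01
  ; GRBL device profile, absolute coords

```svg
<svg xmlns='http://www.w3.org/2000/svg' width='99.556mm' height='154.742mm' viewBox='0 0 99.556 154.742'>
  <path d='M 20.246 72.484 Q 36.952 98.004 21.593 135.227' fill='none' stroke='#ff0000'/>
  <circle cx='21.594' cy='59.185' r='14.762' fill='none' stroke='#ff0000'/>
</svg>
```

viewBox `0 0 99.556 154.742` with mm width/height → 1 unit = 1 mm. Flip: y_m = 154.742 − y_svg.

**Shape 1** — `<path>` quadratic bezier, stroke `#ff0000` → score (S640, F2377). Control points (SVG): P0=(20.246,72.484), P1=(36.952,98.004), P2=(21.593,135.227); sampled at t=k/5. Machine vertices: (20.246,82.258) → (25.646,71.582) → (28.480,59.970) → (28.750,47.421) → (26.454,33.936) → (21.593,19.515). Open path.

**Shape 2** — `<circle>` circle, stroke `#ff0000` → score (S640, F2377). Machine vertices: (36.356,95.557) → (33.537,104.234) → (26.156,109.596) → (17.032,109.596) → (9.651,104.234) → (6.832,95.557) → (9.651,86.880) → (17.032,81.518) → (26.156,81.518) → (33.537,86.880) → (36.356,95.557). Closed: final G1 returns to the first vertex.

; LightBurn 1.7.01
; GRBL device profile, absolute coords
G21
G90
G00 X20.246 Y82.258
M4 S640
G1 X25.646 Y71.582 F2377
G1 X28.480 Y59.970
G1 X28.750 Y47.421
G1 X26.454 Y33.936
G1 X21.593 Y19.515
M5
G00 X36.356 Y95.557
M4 S640
G1 X33.537 Y104.234 F2377
G1 X26.156 Y109.596
G1 X17.032 Y109.596
G1 X9.651 Y104.234
G1 X6.832 Y95.557
G1 X9.651 Y86.880
G1 X17.032 Y81.518
G1 X26.156 Y81.518
G1 X33.537 Y86.880
G1 X36.356 Y95.557
M5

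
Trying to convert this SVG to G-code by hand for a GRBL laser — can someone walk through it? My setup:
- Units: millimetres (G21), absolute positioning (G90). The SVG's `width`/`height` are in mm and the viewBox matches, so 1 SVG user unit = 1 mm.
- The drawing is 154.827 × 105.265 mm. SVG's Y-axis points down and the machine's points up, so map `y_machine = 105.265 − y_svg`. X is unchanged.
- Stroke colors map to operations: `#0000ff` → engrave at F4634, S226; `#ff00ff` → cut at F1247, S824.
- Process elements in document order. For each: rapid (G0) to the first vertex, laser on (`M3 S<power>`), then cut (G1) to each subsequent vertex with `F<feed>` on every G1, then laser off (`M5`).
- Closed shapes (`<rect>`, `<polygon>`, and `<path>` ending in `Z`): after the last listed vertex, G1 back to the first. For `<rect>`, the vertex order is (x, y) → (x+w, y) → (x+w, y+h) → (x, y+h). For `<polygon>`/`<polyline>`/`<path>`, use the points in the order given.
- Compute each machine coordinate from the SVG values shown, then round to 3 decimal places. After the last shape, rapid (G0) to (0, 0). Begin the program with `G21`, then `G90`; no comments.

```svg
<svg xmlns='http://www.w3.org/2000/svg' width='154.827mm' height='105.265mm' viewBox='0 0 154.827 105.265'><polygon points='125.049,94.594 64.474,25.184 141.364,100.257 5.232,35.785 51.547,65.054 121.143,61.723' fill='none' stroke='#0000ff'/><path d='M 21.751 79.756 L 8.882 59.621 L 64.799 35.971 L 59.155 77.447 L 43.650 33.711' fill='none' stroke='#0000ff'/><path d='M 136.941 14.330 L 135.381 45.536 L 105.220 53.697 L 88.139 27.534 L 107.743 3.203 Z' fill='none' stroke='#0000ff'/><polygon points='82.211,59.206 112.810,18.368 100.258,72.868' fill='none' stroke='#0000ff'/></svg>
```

viewBox `0 0 154.827 105.265` with mm width/height → 1 unit = 1 mm. Flip: y_m = 105.265 − y_svg.

**Shape 1** — `<polygon>` closed polygon, stroke `#0000ff` → engrave (S226, F4634). Machine vertices: (125.049,10.671) → (64.474,80.081) → (141.364,5.008) → (5.232,69.480) → (51.547,40.211) → (121.143,43.542) → (125.049,10.671). Closed: final G1 returns to the first vertex.

**Shape 2** — `<path>` open polyline, stroke `#0000ff` → engrave (S226, F4634). Machine vertices: (21.751,25.509) → (8.882,45.644) → (64.799,69.294) → (59.155,27.818) → (43.650,71.554). Open path.

**Shape 3** — `<path>` regular polygon, stroke `#0000ff` → engrave (S226, F4634). Machine vertices: (136.941,90.935) → (135.381,59.729) → (105.220,51.568) → (88.139,77.731) → (107.743,102.062) → (136.941,90.935). Closed: final G1 returns to the first vertex.

**Shape 4** — `<polygon>` closed polygon, stroke `#0000ff` → engrave (S226, F4634). Machine vertices: (82.211,46.059) → (112.810,86.897) → (100.258,32.397) → (82.211,46.059). Closed: final G1 returns to the first vertex.

G21
G90
G0 X125.049 Y10.671
M3 S226
G1 X64.474 Y80.081 F4634
G1 X141.364 Y5.008 F4634
G1 X5.232 Y69.480 F4634
G1 X51.547 Y40.211 F4634
G1 X121.143 Y43.542 F4634
G1 X125.049 Y10.671 F4634
M5
G0 X21.751 Y25.509
M3 S226
G1 X8.882 Y45.644 F4634
G1 X64.799 Y69.294 F4634
G1 X59.155 Y27.818 F4634
G1 X43.650 Y71.554 F4634
M5
G0 X136.941 Y90.935
M3 S226
G1 X135.381 Y59.729 F4634
G1 X105.220 Y51.568 F4634
G1 X88.139 Y77.731 F4634
G1 X107.743 Y102.062 F4634
G1 X136.941 Y90.935 F4634
M5
G0 X82.211 Y46.059
M3 S226
G1 X112.810 Y86.897 F4634
G1 X100.258 Y32.397 F4634
G1 X82.211 Y46.059 F4634
M5
G0 X0.000 Y0.000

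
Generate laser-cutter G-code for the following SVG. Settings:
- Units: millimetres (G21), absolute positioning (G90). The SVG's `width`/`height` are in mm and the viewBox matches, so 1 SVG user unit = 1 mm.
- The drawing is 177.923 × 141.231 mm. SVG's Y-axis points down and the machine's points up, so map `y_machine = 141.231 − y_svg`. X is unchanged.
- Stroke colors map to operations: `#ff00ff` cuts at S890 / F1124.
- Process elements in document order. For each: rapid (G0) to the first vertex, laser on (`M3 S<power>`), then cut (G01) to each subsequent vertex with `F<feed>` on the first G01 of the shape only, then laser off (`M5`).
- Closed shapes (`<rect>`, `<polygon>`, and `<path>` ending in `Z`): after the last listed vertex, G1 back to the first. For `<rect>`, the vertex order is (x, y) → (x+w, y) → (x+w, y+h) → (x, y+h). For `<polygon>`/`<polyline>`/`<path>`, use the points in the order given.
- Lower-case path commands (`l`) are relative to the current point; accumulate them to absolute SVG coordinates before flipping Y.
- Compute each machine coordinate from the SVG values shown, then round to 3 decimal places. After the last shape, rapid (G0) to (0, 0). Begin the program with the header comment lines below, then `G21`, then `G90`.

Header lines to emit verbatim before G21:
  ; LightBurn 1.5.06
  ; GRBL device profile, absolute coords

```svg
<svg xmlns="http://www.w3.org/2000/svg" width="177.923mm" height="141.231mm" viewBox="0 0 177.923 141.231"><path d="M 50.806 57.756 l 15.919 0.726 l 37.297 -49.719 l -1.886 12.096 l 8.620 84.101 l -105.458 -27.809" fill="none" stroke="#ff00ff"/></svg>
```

; LightBurn 1.5.06
; GRBL device profile, absolute coords
G21
G90
G0 X50.806 Y83.475
M3 S890
G01 X66.725 Y82.749 F1124
G01 X104.022 Y132.468
G01 X102.136 Y120.372
G01 X110.756 Y36.271
G01 X5.298 Y64.080
M5
G0 X0.000 Y0.000

1 u = 1 mm; y_m = 141.231 − y.

[1] `<path>` open polyline, #ff00ff→cut S890 F1124: (50.806,83.475) → (66.725,82.749) → (104.022,132.468) → (102.136,120.372) → (110.756,36.271) → (5.298,64.080)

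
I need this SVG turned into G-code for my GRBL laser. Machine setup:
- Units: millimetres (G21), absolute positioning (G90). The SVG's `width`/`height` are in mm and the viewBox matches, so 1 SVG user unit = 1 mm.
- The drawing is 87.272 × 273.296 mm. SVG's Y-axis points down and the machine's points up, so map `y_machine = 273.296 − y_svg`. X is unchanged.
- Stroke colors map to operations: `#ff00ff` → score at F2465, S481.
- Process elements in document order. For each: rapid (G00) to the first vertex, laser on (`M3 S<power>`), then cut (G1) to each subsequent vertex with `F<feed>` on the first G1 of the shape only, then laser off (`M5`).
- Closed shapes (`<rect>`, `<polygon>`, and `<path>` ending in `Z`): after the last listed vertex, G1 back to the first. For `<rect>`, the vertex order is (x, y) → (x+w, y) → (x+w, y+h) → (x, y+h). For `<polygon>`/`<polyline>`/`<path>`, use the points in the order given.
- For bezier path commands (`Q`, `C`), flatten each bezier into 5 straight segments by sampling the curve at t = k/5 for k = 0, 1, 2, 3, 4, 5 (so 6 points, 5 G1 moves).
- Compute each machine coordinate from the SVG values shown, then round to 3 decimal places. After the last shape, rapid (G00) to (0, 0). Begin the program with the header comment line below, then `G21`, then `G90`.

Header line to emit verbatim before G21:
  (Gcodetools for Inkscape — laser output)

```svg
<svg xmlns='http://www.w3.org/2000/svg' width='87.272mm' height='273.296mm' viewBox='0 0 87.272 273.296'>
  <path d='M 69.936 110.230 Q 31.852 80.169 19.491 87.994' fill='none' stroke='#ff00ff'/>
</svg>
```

(Gcodetools for Inkscape — laser output)
G21
G90
G00 X69.936 Y163.066
M3 S481
G1 X55.731 Y173.575 F2465
G1 X43.584 Y181.053
G1 X33.495 Y185.500
G1 X25.464 Y186.917
G1 X19.491 Y185.302
M5
G00 X0.000 Y0.000

Since the viewBox matches the mm dimensions, user units are millimetres directly. The only transform is the Y-flip y_m = 273.296 − y_svg.

Shape 1 is a quadratic bezier drawn with `<path>`. Its stroke #ff00ff means score at S481, F2465. After flipping Y the toolpath is (69.936,163.066) → (55.731,173.575) → (43.584,181.053) → (33.495,185.500) → (25.464,186.917) → (19.491,185.302).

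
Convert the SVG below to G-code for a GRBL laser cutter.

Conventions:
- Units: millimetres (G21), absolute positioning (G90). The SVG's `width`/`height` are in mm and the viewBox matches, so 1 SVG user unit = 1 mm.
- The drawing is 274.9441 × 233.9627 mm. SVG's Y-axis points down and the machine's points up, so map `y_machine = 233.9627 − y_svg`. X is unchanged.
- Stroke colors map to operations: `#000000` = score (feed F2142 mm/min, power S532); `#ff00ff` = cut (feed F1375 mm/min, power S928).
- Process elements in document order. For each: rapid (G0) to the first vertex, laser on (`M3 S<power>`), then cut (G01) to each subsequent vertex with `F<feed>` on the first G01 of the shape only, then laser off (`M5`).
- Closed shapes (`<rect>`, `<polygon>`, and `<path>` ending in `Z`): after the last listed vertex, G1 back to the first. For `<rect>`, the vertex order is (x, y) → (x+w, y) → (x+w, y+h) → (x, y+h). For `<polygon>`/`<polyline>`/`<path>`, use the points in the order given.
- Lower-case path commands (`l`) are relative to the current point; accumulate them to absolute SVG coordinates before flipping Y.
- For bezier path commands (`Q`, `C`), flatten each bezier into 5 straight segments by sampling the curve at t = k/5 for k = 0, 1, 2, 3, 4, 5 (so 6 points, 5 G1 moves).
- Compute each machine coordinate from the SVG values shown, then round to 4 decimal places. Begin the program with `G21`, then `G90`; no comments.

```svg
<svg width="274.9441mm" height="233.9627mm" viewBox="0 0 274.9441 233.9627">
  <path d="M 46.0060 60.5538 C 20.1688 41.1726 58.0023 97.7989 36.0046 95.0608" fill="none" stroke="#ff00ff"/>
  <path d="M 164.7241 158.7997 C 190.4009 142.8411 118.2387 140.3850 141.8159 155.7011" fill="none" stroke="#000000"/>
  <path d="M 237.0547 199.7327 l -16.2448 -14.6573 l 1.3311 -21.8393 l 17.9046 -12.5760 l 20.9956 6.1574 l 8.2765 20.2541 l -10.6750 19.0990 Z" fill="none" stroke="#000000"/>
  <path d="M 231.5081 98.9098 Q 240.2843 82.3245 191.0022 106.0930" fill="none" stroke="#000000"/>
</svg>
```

G21
G90
G0 X46.0060 Y173.4089
M3 S928
G01 X37.1561 Y176.9997 F1375
G01 X37.6592 Y168.8465
G01 X41.5870 Y155.4473
G01 X43.0115 Y143.2998
G01 X36.0046 Y138.9019
M5
G0 X164.7241 Y75.1630
M3 S532
G01 X169.9381 Y83.0837 F2142
G01 X160.9626 Y87.5589
G01 X147.0892 Y88.3835
G01 X137.6097 Y85.3528
G01 X141.8159 Y78.2616
M5
G0 X237.0547 Y34.2300
M3 S532
G01 X220.8099 Y48.8873 F2142
G01 X222.1410 Y70.7266
G01 X240.0456 Y83.3026
G01 X261.0412 Y77.1452
G01 X269.3177 Y56.8911
G01 X258.6427 Y37.7921
G01 X237.0547 Y34.2300
M5
G0 X231.5081 Y135.0529
M3 S532
G01 X232.6962 Y140.0729 F2142
G01 X229.2397 Y141.8645
G01 X221.1386 Y140.4279
G01 X208.3927 Y135.7629
G01 X191.0022 Y127.8697
M5

viewBox `0 0 274.9441 233.9627` with mm width/height → 1 unit = 1 mm. Flip: y_m = 233.9627 − y_svg.

**Shape 1** — `<path>` cubic bezier, stroke `#ff00ff` → cut (S928, F1375). Control points (SVG): P0=(46.0060,60.5538), P1=(20.1688,41.1726), P2=(58.0023,97.7989), P3=(36.0046,95.0608); sampled at t=k/5. Machine vertices: (46.0060,173.4089) → (37.1561,176.9997) → (37.6592,168.8465) → (41.5870,155.4473) → (43.0115,143.2998) → (36.0046,138.9019). Open path.

**Shape 2** — `<path>` cubic bezier, stroke `#000000` → score (S532, F2142). Control points (SVG): P0=(164.7241,158.7997), P1=(190.4009,142.8411), P2=(118.2387,140.3850), P3=(141.8159,155.7011); sampled at t=k/5. Machine vertices: (164.7241,75.1630) → (169.9381,83.0837) → (160.9626,87.5589) → (147.0892,88.3835) → (137.6097,85.3528) → (141.8159,78.2616). Open path.

**Shape 3** — `<path>` regular polygon, stroke `#000000` → score (S532, F2142). Machine vertices: (237.0547,34.2300) → (220.8099,48.8873) → (222.1410,70.7266) → (240.0456,83.3026) → (261.0412,77.1452) → (269.3177,56.8911) → (258.6427,37.7921) → (237.0547,34.2300). Closed: final G1 returns to the first vertex.

**Shape 4** — `<path>` quadratic bezier, stroke `#000000` → score (S532, F2142). Control points (SVG): P0=(231.5081,98.9098), P1=(240.2843,82.3245), P2=(191.0022,106.0930); sampled at t=k/5. Machine vertices: (231.5081,135.0529) → (232.6962,140.0729) → (229.2397,141.8645) → (221.1386,140.4279) → (208.3927,135.7629) → (191.0022,127.8697). Open path.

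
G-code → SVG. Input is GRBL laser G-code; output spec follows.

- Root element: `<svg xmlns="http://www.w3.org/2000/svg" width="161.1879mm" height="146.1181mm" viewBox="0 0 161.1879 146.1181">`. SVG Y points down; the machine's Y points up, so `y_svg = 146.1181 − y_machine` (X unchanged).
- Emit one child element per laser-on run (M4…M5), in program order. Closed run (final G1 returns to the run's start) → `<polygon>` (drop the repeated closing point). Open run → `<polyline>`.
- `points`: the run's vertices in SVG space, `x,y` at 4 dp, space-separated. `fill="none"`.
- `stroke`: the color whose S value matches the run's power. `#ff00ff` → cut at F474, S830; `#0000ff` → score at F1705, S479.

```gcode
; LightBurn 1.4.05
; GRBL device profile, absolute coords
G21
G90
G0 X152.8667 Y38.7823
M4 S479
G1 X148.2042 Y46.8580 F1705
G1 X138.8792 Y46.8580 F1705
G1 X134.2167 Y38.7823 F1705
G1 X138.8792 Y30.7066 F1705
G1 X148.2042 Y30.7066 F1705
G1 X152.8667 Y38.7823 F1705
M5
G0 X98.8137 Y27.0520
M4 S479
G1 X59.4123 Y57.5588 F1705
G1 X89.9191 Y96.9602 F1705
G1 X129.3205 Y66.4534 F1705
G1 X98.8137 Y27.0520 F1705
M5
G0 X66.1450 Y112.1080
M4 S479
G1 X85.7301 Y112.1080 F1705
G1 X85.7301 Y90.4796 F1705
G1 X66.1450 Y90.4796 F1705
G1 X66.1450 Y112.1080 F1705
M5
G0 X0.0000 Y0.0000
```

<svg xmlns="http://www.w3.org/2000/svg" width="161.1879mm" height="146.1181mm" viewBox="0 0 161.1879 146.1181">
  <polygon points="152.8667,107.3358 148.2042,99.2601 138.8792,99.2601 134.2167,107.3358 138.8792,115.4115 148.2042,115.4115" fill="none" stroke="#0000ff"/>
  <polygon points="98.8137,119.0661 59.4123,88.5593 89.9191,49.1579 129.3205,79.6647" fill="none" stroke="#0000ff"/>
  <polygon points="66.1450,34.0101 85.7301,34.0101 85.7301,55.6385 66.1450,55.6385" fill="none" stroke="#0000ff"/>
</svg>

y_svg = 146.1181 − y_m. Every run uses S479, so all elements get stroke `#0000ff` (score).

[1] closed run; points: 152.8667,107.3358 148.2042,99.2601 138.8792,99.2601 134.2167,107.3358 138.8792,115.4115 148.2042,115.4115

[2] closed run; points: 98.8137,119.0661 59.4123,88.5593 89.9191,49.1579 129.3205,79.6647

[3] closed run; points: 66.1450,34.0101 85.7301,34.0101 85.7301,55.6385 66.1450,55.6385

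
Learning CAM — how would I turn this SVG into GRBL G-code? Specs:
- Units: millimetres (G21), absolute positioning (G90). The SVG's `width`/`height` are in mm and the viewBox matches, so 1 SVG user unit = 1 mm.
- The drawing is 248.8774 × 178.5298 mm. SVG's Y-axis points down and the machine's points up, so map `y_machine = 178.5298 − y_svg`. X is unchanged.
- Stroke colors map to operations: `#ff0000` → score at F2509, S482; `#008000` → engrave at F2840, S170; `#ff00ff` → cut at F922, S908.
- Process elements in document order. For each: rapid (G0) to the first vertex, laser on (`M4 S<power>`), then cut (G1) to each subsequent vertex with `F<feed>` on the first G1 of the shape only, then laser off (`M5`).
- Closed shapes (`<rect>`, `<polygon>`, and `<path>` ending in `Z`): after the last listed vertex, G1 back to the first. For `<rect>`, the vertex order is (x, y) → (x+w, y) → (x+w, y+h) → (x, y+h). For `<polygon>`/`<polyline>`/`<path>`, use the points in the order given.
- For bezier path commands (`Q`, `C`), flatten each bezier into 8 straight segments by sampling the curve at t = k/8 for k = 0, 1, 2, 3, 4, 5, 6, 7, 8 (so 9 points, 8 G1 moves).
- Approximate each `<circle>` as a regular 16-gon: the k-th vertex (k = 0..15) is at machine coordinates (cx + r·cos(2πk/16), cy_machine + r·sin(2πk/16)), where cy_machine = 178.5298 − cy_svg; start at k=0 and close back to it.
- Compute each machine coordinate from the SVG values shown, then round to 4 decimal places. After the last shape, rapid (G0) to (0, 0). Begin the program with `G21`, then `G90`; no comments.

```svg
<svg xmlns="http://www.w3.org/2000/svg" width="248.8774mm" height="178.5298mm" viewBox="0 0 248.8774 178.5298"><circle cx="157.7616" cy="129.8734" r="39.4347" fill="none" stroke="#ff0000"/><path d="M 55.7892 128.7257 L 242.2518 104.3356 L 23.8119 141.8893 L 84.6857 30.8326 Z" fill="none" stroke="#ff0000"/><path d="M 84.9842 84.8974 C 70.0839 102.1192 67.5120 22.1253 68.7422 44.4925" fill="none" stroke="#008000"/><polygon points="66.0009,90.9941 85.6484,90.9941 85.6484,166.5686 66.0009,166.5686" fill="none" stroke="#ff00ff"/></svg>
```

G21
G90
G0 X197.1963 Y48.6564
M4 S482
G1 X194.1945 Y63.7474 F2509
G1 X185.6461 Y76.5409
G1 X172.8526 Y85.0893
G1 X157.7616 Y88.0911
G1 X142.6706 Y85.0893
G1 X129.8771 Y76.5409
G1 X121.3287 Y63.7474
G1 X118.3269 Y48.6564
G1 X121.3287 Y33.5654
G1 X129.8771 Y20.7719
G1 X142.6706 Y12.2235
G1 X157.7616 Y9.2217
G1 X172.8526 Y12.2235
G1 X185.6461 Y20.7719
G1 X194.1945 Y33.5654
G1 X197.1963 Y48.6564
M5
G0 X55.7892 Y49.8041
M4 S482
G1 X242.2518 Y74.1942 F2509
G1 X23.8119 Y36.6405
G1 X84.6857 Y147.6972
G1 X55.7892 Y49.8041
M5
G0 X84.9842 Y93.6324
M4 S170
G1 X79.9578 Y91.3414 F2840
G1 X75.9873 Y95.8256
G1 X72.9728 Y104.7462
G1 X70.8143 Y115.7644
G1 X69.4119 Y126.5414
G1 X68.6657 Y134.7384
G1 X68.4758 Y138.0166
G1 X68.7422 Y134.0373
M5
G0 X66.0009 Y87.5357
M4 S908
G1 X85.6484 Y87.5357 F922
G1 X85.6484 Y11.9612
G1 X66.0009 Y11.9612
G1 X66.0009 Y87.5357
M5
G0 X0.0000 Y0.0000

Since the viewBox matches the mm dimensions, user units are millimetres directly. The only transform is the Y-flip y_m = 178.5298 − y_svg.

Shape 1 is a circle drawn with `<circle>`. Its stroke #ff0000 means score at S482, F2509. After flipping Y the toolpath is (197.1963,48.6564) → (194.1945,63.7474) → (185.6461,76.5409) → (172.8526,85.0893) → (157.7616,88.0911) → (142.6706,85.0893) → (129.8771,76.5409) → (121.3287,63.7474) → (118.3269,48.6564) → (121.3287,33.5654) → (129.8771,20.7719) → (142.6706,12.2235) → (157.7616,9.2217) → (172.8526,12.2235) → (185.6461,20.7719) → (194.1945,33.5654) → (197.1963,48.6564), returning to the start.

Shape 2 is a closed polygon drawn with `<path>`. Its stroke #ff0000 means score at S482, F2509. After flipping Y the toolpath is (55.7892,49.8041) → (242.2518,74.1942) → (23.8119,36.6405) → (84.6857,147.6972) → (55.7892,49.8041), returning to the start.

Shape 3 is a cubic bezier drawn with `<path>`. Its stroke #008000 means engrave at S170, F2840. After flipping Y the toolpath is (84.9842,93.6324) → (79.9578,91.3414) → (75.9873,95.8256) → (72.9728,104.7462) → (70.8143,115.7644) → (69.4119,126.5414) → (68.6657,134.7384) → (68.4758,138.0166) → (68.7422,134.0373).

Shape 4 is a rectangle drawn with `<polygon>`. Its stroke #ff00ff means cut at S908, F922. After flipping Y the toolpath is (66.0009,87.5357) → (85.6484,87.5357) → (85.6484,11.9612) → (66.0009,11.9612) → (66.0009,87.5357), returning to the start.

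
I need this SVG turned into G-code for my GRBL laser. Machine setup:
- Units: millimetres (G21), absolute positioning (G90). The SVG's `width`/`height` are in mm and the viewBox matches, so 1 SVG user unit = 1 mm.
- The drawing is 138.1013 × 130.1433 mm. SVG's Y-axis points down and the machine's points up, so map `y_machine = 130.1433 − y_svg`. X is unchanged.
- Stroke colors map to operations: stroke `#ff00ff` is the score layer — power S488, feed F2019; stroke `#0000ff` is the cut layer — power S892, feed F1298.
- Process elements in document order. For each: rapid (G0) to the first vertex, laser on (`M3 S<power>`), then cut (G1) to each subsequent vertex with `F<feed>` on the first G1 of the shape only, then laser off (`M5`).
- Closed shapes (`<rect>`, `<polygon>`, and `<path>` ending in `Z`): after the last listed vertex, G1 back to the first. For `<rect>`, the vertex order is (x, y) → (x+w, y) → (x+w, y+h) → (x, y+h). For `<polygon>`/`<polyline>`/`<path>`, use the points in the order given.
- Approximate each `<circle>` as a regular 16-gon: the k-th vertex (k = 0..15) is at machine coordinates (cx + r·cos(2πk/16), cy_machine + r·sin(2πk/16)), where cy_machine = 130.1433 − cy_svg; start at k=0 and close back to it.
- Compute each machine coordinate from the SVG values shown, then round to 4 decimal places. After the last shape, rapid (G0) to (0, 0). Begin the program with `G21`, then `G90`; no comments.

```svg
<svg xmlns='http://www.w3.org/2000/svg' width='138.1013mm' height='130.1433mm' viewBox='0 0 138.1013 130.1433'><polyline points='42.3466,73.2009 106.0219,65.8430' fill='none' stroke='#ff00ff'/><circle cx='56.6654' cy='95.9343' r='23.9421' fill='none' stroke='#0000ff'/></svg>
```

G21
G90
G0 X42.3466 Y56.9424
M3 S488
G1 X106.0219 Y64.3003 F2019
M5
G0 X80.6075 Y34.2090
M3 S892
G1 X78.7850 Y43.3712 F1298
G1 X73.5950 Y51.1386
G1 X65.8276 Y56.3286
G1 X56.6654 Y58.1511
G1 X47.5032 Y56.3286
G1 X39.7358 Y51.1386
G1 X34.5458 Y43.3712
G1 X32.7233 Y34.2090
G1 X34.5458 Y25.0468
G1 X39.7358 Y17.2794
G1 X47.5032 Y12.0894
G1 X56.6654 Y10.2669
G1 X65.8276 Y12.0894
G1 X73.5950 Y17.2794
G1 X78.7850 Y25.0468
G1 X80.6075 Y34.2090
M5
G0 X0.0000 Y0.0000

viewBox `0 0 138.1013 130.1433` with mm width/height → 1 unit = 1 mm. Flip: y_m = 130.1433 − y_svg.

**Shape 1** — `<polyline>` line segment, stroke `#ff00ff` → score (S488, F2019). Machine vertices: (42.3466,56.9424) → (106.0219,64.3003). Open path.

**Shape 2** — `<circle>` circle, stroke `#0000ff` → cut (S892, F1298). Machine vertices: (80.6075,34.2090) → (78.7850,43.3712) → (73.5950,51.1386) → (65.8276,56.3286) → (56.6654,58.1511) → (47.5032,56.3286) → (39.7358,51.1386) → (34.5458,43.3712) → (32.7233,34.2090) → (34.5458,25.0468) → (39.7358,17.2794) → (47.5032,12.0894) → (56.6654,10.2669) → (65.8276,12.0894) → (73.5950,17.2794) → (78.7850,25.0468) → (80.6075,34.2090). Closed: final G1 returns to the first vertex.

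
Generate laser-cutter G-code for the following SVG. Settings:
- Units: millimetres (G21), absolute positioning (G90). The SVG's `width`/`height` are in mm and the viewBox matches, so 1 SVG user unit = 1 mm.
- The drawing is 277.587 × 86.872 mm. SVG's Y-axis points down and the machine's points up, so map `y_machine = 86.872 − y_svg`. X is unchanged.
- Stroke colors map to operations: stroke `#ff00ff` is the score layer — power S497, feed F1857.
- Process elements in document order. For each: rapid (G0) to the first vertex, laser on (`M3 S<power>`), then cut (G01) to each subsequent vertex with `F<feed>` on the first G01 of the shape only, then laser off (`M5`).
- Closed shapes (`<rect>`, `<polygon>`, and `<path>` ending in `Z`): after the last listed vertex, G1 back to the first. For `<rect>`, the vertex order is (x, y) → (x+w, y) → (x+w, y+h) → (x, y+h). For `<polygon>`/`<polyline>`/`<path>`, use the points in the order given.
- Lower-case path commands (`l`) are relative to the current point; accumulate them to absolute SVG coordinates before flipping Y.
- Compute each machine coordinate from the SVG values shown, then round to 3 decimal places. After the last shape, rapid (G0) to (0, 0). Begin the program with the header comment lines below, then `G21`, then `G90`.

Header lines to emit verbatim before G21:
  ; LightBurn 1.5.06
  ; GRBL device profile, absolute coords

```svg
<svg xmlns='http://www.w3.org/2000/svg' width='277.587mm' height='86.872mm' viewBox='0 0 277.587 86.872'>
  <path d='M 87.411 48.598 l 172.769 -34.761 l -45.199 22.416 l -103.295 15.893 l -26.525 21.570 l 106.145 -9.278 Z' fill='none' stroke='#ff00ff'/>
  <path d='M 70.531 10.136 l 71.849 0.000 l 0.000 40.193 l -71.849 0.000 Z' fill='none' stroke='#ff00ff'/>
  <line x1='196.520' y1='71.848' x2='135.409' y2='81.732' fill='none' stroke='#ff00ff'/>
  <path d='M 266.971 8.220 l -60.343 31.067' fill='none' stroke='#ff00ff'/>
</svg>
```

viewBox `0 0 277.587 86.872` with mm width/height → 1 unit = 1 mm. Flip: y_m = 86.872 − y_svg.

**Shape 1** — `<path>` closed polygon, stroke `#ff00ff` → score (S497, F1857). Machine vertices: (87.411,38.274) → (260.180,73.035) → (214.981,50.619) → (111.686,34.726) → (85.161,13.156) → (191.306,22.434) → (87.411,38.274). Closed: final G1 returns to the first vertex.

**Shape 2** — `<path>` rectangle, stroke `#ff00ff` → score (S497, F1857). Machine vertices: (70.531,76.736) → (142.380,76.736) → (142.380,36.543) → (70.531,36.543) → (70.531,76.736). Closed: final G1 returns to the first vertex.

**Shape 3** — `<line>` line segment, stroke `#ff00ff` → score (S497, F1857). Machine vertices: (196.520,15.024) → (135.409,5.140). Open path.

**Shape 4** — `<path>` line segment, stroke `#ff00ff` → score (S497, F1857). Machine vertices: (266.971,78.652) → (206.628,47.585). Open path.

; LightBurn 1.5.06
; GRBL device profile, absolute coords
G21
G90
G0 X87.411 Y38.274
M3 S497
G01 X260.180 Y73.035 F1857
G01 X214.981 Y50.619
G01 X111.686 Y34.726
G01 X85.161 Y13.156
G01 X191.306 Y22.434
G01 X87.411 Y38.274
M5
G0 X70.531 Y76.736
M3 S497
G01 X142.380 Y76.736 F1857
G01 X142.380 Y36.543
G01 X70.531 Y36.543
G01 X70.531 Y76.736
M5
G0 X196.520 Y15.024
M3 S497
G01 X135.409 Y5.140 F1857
M5
G0 X266.971 Y78.652
M3 S497
G01 X206.628 Y47.585 F1857
M5
G0 X0.000 Y0.000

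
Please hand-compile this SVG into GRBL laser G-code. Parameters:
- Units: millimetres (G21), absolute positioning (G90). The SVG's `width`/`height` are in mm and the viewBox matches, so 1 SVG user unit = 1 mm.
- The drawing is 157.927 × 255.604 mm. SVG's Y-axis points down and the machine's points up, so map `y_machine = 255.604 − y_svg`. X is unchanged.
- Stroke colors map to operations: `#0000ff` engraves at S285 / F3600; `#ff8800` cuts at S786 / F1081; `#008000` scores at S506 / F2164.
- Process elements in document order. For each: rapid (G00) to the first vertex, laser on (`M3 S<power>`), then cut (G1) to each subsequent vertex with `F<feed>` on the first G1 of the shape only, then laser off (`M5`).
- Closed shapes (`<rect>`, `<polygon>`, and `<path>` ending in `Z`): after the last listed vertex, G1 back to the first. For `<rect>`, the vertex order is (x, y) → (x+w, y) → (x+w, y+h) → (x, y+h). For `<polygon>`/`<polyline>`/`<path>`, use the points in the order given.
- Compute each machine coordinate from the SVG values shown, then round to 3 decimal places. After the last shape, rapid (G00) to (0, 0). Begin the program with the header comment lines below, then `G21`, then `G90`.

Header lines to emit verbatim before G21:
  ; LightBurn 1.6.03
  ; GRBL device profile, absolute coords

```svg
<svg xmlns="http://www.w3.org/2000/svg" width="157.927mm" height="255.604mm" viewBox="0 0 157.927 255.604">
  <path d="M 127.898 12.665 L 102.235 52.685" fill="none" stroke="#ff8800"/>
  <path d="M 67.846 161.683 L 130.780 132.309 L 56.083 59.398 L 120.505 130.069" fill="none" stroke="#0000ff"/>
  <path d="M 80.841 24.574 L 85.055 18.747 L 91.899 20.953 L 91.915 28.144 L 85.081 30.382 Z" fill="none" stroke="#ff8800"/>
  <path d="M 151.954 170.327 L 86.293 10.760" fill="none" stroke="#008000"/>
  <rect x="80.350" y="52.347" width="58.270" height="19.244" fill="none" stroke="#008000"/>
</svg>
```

viewBox `0 0 157.927 255.604` with mm width/height → 1 unit = 1 mm. Flip: y_m = 255.604 − y_svg.

**Shape 1** — `<path>` line segment, stroke `#ff8800` → cut (S786, F1081). Machine vertices: (127.898,242.939) → (102.235,202.919). Open path.

**Shape 2** — `<path>` open polyline, stroke `#0000ff` → engrave (S285, F3600). Machine vertices: (67.846,93.921) → (130.780,123.295) → (56.083,196.206) → (120.505,125.535). Open path.

**Shape 3** — `<path>` regular polygon, stroke `#ff8800` → cut (S786, F1081). Machine vertices: (80.841,231.030) → (85.055,236.857) → (91.899,234.651) → (91.915,227.460) → (85.081,225.222) → (80.841,231.030). Closed: final G1 returns to the first vertex.

**Shape 4** — `<path>` line segment, stroke `#008000` → score (S506, F2164). Machine vertices: (151.954,85.277) → (86.293,244.844). Open path.

**Shape 5** — `<rect>` rectangle, stroke `#008000` → score (S506, F2164). Machine vertices: (80.350,203.257) → (138.620,203.257) → (138.620,184.013) → (80.350,184.013) → (80.350,203.257). Closed: final G1 returns to the first vertex.

; LightBurn 1.6.03
; GRBL device profile, absolute coords
G21
G90
G00 X127.898 Y242.939
M3 S786
G1 X102.235 Y202.919 F1081
M5
G00 X67.846 Y93.921
M3 S285
G1 X130.780 Y123.295 F3600
G1 X56.083 Y196.206
G1 X120.505 Y125.535
M5
G00 X80.841 Y231.030
M3 S786
G1 X85.055 Y236.857 F1081
G1 X91.899 Y234.651
G1 X91.915 Y227.460
G1 X85.081 Y225.222
G1 X80.841 Y231.030
M5
G00 X151.954 Y85.277
M3 S506
G1 X86.293 Y244.844 F2164
M5
G00 X80.350 Y203.257
M3 S506
G1 X138.620 Y203.257 F2164
G1 X138.620 Y184.013
G1 X80.350 Y184.013
G1 X80.350 Y203.257
M5
G00 X0.000 Y0.000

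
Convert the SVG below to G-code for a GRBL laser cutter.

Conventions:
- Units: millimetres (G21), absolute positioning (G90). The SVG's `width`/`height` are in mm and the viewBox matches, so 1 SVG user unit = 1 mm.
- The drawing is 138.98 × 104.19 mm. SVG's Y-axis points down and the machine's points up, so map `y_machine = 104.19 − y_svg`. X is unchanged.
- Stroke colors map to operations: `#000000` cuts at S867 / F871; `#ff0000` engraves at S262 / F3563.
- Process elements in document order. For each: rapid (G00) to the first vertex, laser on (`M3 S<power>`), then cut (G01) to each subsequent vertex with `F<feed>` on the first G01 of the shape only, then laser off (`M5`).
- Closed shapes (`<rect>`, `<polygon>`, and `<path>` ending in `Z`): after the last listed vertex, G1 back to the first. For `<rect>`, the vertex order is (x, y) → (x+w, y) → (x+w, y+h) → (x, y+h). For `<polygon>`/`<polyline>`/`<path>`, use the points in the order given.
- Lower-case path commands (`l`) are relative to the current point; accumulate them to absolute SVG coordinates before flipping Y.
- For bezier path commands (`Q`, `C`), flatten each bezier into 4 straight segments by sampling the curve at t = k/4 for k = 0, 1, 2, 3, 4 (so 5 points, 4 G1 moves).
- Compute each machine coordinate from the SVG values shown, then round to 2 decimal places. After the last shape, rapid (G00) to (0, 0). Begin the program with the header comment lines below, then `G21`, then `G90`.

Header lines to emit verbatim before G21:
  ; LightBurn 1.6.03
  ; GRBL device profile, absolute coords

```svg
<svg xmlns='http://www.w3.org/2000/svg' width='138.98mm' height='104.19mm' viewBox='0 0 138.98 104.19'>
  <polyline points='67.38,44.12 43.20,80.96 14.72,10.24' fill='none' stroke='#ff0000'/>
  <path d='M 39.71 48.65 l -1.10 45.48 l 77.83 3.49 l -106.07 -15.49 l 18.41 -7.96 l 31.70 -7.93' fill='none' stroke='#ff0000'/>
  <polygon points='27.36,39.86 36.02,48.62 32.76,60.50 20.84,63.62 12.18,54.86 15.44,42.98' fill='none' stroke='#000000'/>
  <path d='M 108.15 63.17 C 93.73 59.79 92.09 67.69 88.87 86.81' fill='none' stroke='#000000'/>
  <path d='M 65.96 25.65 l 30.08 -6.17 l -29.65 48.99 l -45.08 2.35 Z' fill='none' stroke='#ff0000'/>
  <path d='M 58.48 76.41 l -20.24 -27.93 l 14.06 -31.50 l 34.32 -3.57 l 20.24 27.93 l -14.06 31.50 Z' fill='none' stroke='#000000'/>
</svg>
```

; LightBurn 1.6.03
; GRBL device profile, absolute coords
G21
G90
G00 X67.38 Y60.07
M3 S262
G01 X43.20 Y23.23 F3563
G01 X14.72 Y93.95
M5
G00 X39.71 Y55.54
M3 S262
G01 X38.61 Y10.06 F3563
G01 X116.44 Y6.57
G01 X10.37 Y22.06
G01 X28.78 Y30.02
G01 X60.48 Y37.95
M5
G00 X27.36 Y64.33
M3 S867
G01 X36.02 Y55.57 F871
G01 X32.76 Y43.69
G01 X20.84 Y40.57
G01 X12.18 Y49.33
G01 X15.44 Y61.21
G01 X27.36 Y64.33
M5
G00 X108.15 Y41.02
M3 S867
G01 X99.51 Y41.44 F871
G01 X94.31 Y37.64
G01 X91.21 Y29.62
G01 X88.87 Y17.38
M5
G00 X65.96 Y78.54
M3 S262
G01 X96.04 Y84.71 F3563
G01 X66.39 Y35.72
G01 X21.31 Y33.37
G01 X65.96 Y78.54
M5
G00 X58.48 Y27.78
M3 S867
G01 X38.24 Y55.71 F871
G01 X52.30 Y87.21
G01 X86.62 Y90.78
G01 X106.86 Y62.85
G01 X92.80 Y31.35
G01 X58.48 Y27.78
M5
G00 X0.00 Y0.00

Since the viewBox matches the mm dimensions, user units are millimetres directly. The only transform is the Y-flip y_m = 104.19 − y_svg.

Shape 1 is a open polyline drawn with `<polyline>`. Its stroke #ff0000 means engrave at S262, F3563. After flipping Y the toolpath is (67.38,60.07) → (43.20,23.23) → (14.72,93.95).

Shape 2 is a open polyline drawn with `<path>`. Its stroke #ff0000 means engrave at S262, F3563. After flipping Y the toolpath is (39.71,55.54) → (38.61,10.06) → (116.44,6.57) → (10.37,22.06) → (28.78,30.02) → (60.48,37.95).

Shape 3 is a regular polygon drawn with `<polygon>`. Its stroke #000000 means cut at S867, F871. After flipping Y the toolpath is (27.36,64.33) → (36.02,55.57) → (32.76,43.69) → (20.84,40.57) → (12.18,49.33) → (15.44,61.21) → (27.36,64.33), returning to the start.

Shape 4 is a cubic bezier drawn with `<path>`. Its stroke #000000 means cut at S867, F871. After flipping Y the toolpath is (108.15,41.02) → (99.51,41.44) → (94.31,37.64) → (91.21,29.62) → (88.87,17.38).

Shape 5 is a closed polygon drawn with `<path>`. Its stroke #ff0000 means engrave at S262, F3563. After flipping Y the toolpath is (65.96,78.54) → (96.04,84.71) → (66.39,35.72) → (21.31,33.37) → (65.96,78.54), returning to the start.

Shape 6 is a regular polygon drawn with `<path>`. Its stroke #000000 means cut at S867, F871. After flipping Y the toolpath is (58.48,27.78) → (38.24,55.71) → (52.30,87.21) → (86.62,90.78) → (106.86,62.85) → (92.80,31.35) → (58.48,27.78), returning to the start.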